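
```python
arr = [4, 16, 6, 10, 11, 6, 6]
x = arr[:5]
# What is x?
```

arr has length 7. The slice arr[:5] selects indices [0, 1, 2, 3, 4] (0->4, 1->16, 2->6, 3->10, 4->11), giving [4, 16, 6, 10, 11].

[4, 16, 6, 10, 11]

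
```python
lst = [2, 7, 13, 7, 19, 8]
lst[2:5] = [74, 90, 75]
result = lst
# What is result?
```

lst starts as [2, 7, 13, 7, 19, 8] (length 6). The slice lst[2:5] covers indices [2, 3, 4] with values [13, 7, 19]. Replacing that slice with [74, 90, 75] (same length) produces [2, 7, 74, 90, 75, 8].

[2, 7, 74, 90, 75, 8]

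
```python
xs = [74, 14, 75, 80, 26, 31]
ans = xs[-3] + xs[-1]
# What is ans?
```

xs has length 6. Negative index -3 maps to positive index 6 + (-3) = 3. xs[3] = 80.
xs has length 6. Negative index -1 maps to positive index 6 + (-1) = 5. xs[5] = 31.
Sum: 80 + 31 = 111.

111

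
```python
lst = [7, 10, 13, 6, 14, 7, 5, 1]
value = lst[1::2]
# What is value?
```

lst has length 8. The slice lst[1::2] selects indices [1, 3, 5, 7] (1->10, 3->6, 5->7, 7->1), giving [10, 6, 7, 1].

[10, 6, 7, 1]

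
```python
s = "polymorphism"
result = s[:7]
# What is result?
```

s has length 12. The slice s[:7] selects indices [0, 1, 2, 3, 4, 5, 6] (0->'p', 1->'o', 2->'l', 3->'y', 4->'m', 5->'o', 6->'r'), giving 'polymor'.

'polymor'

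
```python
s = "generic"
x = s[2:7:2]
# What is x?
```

s has length 7. The slice s[2:7:2] selects indices [2, 4, 6] (2->'n', 4->'r', 6->'c'), giving 'nrc'.

'nrc'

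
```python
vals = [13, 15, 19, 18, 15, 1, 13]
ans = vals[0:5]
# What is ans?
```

vals has length 7. The slice vals[0:5] selects indices [0, 1, 2, 3, 4] (0->13, 1->15, 2->19, 3->18, 4->15), giving [13, 15, 19, 18, 15].

[13, 15, 19, 18, 15]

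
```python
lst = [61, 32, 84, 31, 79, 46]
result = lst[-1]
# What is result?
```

lst has length 6. Negative index -1 maps to positive index 6 + (-1) = 5. lst[5] = 46.

46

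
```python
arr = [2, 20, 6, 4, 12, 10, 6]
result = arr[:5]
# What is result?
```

arr has length 7. The slice arr[:5] selects indices [0, 1, 2, 3, 4] (0->2, 1->20, 2->6, 3->4, 4->12), giving [2, 20, 6, 4, 12].

[2, 20, 6, 4, 12]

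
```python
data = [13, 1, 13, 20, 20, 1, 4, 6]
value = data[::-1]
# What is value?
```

data has length 8. The slice data[::-1] selects indices [7, 6, 5, 4, 3, 2, 1, 0] (7->6, 6->4, 5->1, 4->20, 3->20, 2->13, 1->1, 0->13), giving [6, 4, 1, 20, 20, 13, 1, 13].

[6, 4, 1, 20, 20, 13, 1, 13]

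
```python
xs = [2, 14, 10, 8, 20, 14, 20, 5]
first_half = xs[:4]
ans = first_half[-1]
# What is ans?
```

xs has length 8. The slice xs[:4] selects indices [0, 1, 2, 3] (0->2, 1->14, 2->10, 3->8), giving [2, 14, 10, 8]. So first_half = [2, 14, 10, 8]. Then first_half[-1] = 8.

8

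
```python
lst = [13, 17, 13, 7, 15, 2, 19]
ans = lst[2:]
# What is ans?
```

lst has length 7. The slice lst[2:] selects indices [2, 3, 4, 5, 6] (2->13, 3->7, 4->15, 5->2, 6->19), giving [13, 7, 15, 2, 19].

[13, 7, 15, 2, 19]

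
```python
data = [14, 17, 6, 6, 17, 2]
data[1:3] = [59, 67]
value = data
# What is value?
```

data starts as [14, 17, 6, 6, 17, 2] (length 6). The slice data[1:3] covers indices [1, 2] with values [17, 6]. Replacing that slice with [59, 67] (same length) produces [14, 59, 67, 6, 17, 2].

[14, 59, 67, 6, 17, 2]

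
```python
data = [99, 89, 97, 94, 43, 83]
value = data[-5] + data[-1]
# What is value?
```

data has length 6. Negative index -5 maps to positive index 6 + (-5) = 1. data[1] = 89.
data has length 6. Negative index -1 maps to positive index 6 + (-1) = 5. data[5] = 83.
Sum: 89 + 83 = 172.

172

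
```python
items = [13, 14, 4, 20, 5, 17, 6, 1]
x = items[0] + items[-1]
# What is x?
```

items has length 8. items[0] = 13.
items has length 8. Negative index -1 maps to positive index 8 + (-1) = 7. items[7] = 1.
Sum: 13 + 1 = 14.

14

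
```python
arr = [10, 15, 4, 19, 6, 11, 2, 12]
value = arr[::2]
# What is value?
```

arr has length 8. The slice arr[::2] selects indices [0, 2, 4, 6] (0->10, 2->4, 4->6, 6->2), giving [10, 4, 6, 2].

[10, 4, 6, 2]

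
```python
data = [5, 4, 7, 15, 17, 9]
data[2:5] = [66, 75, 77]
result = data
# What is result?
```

data starts as [5, 4, 7, 15, 17, 9] (length 6). The slice data[2:5] covers indices [2, 3, 4] with values [7, 15, 17]. Replacing that slice with [66, 75, 77] (same length) produces [5, 4, 66, 75, 77, 9].

[5, 4, 66, 75, 77, 9]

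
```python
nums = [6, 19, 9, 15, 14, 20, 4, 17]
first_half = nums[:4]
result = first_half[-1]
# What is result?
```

nums has length 8. The slice nums[:4] selects indices [0, 1, 2, 3] (0->6, 1->19, 2->9, 3->15), giving [6, 19, 9, 15]. So first_half = [6, 19, 9, 15]. Then first_half[-1] = 15.

15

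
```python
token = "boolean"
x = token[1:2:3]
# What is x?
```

token has length 7. The slice token[1:2:3] selects indices [1] (1->'o'), giving 'o'.

'o'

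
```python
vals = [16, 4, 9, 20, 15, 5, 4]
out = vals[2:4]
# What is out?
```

vals has length 7. The slice vals[2:4] selects indices [2, 3] (2->9, 3->20), giving [9, 20].

[9, 20]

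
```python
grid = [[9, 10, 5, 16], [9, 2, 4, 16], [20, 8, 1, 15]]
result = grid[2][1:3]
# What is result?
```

grid[2] = [20, 8, 1, 15]. grid[2] has length 4. The slice grid[2][1:3] selects indices [1, 2] (1->8, 2->1), giving [8, 1].

[8, 1]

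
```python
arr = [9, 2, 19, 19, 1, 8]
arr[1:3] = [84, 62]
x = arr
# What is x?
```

arr starts as [9, 2, 19, 19, 1, 8] (length 6). The slice arr[1:3] covers indices [1, 2] with values [2, 19]. Replacing that slice with [84, 62] (same length) produces [9, 84, 62, 19, 1, 8].

[9, 84, 62, 19, 1, 8]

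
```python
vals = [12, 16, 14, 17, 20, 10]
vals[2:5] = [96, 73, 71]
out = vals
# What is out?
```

vals starts as [12, 16, 14, 17, 20, 10] (length 6). The slice vals[2:5] covers indices [2, 3, 4] with values [14, 17, 20]. Replacing that slice with [96, 73, 71] (same length) produces [12, 16, 96, 73, 71, 10].

[12, 16, 96, 73, 71, 10]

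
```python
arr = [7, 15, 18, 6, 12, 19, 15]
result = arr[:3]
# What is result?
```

arr has length 7. The slice arr[:3] selects indices [0, 1, 2] (0->7, 1->15, 2->18), giving [7, 15, 18].

[7, 15, 18]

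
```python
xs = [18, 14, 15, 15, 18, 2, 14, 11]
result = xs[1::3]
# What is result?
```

xs has length 8. The slice xs[1::3] selects indices [1, 4, 7] (1->14, 4->18, 7->11), giving [14, 18, 11].

[14, 18, 11]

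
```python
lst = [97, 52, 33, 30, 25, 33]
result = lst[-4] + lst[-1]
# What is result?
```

lst has length 6. Negative index -4 maps to positive index 6 + (-4) = 2. lst[2] = 33.
lst has length 6. Negative index -1 maps to positive index 6 + (-1) = 5. lst[5] = 33.
Sum: 33 + 33 = 66.

66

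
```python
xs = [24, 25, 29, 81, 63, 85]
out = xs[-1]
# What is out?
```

xs has length 6. Negative index -1 maps to positive index 6 + (-1) = 5. xs[5] = 85.

85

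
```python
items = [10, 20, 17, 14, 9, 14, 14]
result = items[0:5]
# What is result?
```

items has length 7. The slice items[0:5] selects indices [0, 1, 2, 3, 4] (0->10, 1->20, 2->17, 3->14, 4->9), giving [10, 20, 17, 14, 9].

[10, 20, 17, 14, 9]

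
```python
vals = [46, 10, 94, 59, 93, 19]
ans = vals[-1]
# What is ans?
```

vals has length 6. Negative index -1 maps to positive index 6 + (-1) = 5. vals[5] = 19.

19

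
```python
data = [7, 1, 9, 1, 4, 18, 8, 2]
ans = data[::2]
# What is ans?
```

data has length 8. The slice data[::2] selects indices [0, 2, 4, 6] (0->7, 2->9, 4->4, 6->8), giving [7, 9, 4, 8].

[7, 9, 4, 8]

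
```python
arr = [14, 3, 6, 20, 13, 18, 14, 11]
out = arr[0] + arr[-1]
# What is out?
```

arr has length 8. arr[0] = 14.
arr has length 8. Negative index -1 maps to positive index 8 + (-1) = 7. arr[7] = 11.
Sum: 14 + 11 = 25.

25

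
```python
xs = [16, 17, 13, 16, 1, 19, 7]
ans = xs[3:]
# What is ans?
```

xs has length 7. The slice xs[3:] selects indices [3, 4, 5, 6] (3->16, 4->1, 5->19, 6->7), giving [16, 1, 19, 7].

[16, 1, 19, 7]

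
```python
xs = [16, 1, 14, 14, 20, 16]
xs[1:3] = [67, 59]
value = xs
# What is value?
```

xs starts as [16, 1, 14, 14, 20, 16] (length 6). The slice xs[1:3] covers indices [1, 2] with values [1, 14]. Replacing that slice with [67, 59] (same length) produces [16, 67, 59, 14, 20, 16].

[16, 67, 59, 14, 20, 16]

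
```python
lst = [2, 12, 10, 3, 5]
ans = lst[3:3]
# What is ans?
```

lst has length 5. The slice lst[3:3] resolves to an empty index range, so the result is [].

[]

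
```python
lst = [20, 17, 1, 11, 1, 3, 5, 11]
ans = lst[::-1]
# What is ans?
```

lst has length 8. The slice lst[::-1] selects indices [7, 6, 5, 4, 3, 2, 1, 0] (7->11, 6->5, 5->3, 4->1, 3->11, 2->1, 1->17, 0->20), giving [11, 5, 3, 1, 11, 1, 17, 20].

[11, 5, 3, 1, 11, 1, 17, 20]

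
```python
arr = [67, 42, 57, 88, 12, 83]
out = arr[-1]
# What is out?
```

arr has length 6. Negative index -1 maps to positive index 6 + (-1) = 5. arr[5] = 83.

83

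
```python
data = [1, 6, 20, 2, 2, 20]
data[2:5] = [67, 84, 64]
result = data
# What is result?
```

data starts as [1, 6, 20, 2, 2, 20] (length 6). The slice data[2:5] covers indices [2, 3, 4] with values [20, 2, 2]. Replacing that slice with [67, 84, 64] (same length) produces [1, 6, 67, 84, 64, 20].

[1, 6, 67, 84, 64, 20]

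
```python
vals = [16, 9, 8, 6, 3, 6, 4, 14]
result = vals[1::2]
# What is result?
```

vals has length 8. The slice vals[1::2] selects indices [1, 3, 5, 7] (1->9, 3->6, 5->6, 7->14), giving [9, 6, 6, 14].

[9, 6, 6, 14]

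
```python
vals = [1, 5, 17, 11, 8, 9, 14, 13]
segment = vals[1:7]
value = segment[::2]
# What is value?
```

vals has length 8. The slice vals[1:7] selects indices [1, 2, 3, 4, 5, 6] (1->5, 2->17, 3->11, 4->8, 5->9, 6->14), giving [5, 17, 11, 8, 9, 14]. So segment = [5, 17, 11, 8, 9, 14]. segment has length 6. The slice segment[::2] selects indices [0, 2, 4] (0->5, 2->11, 4->9), giving [5, 11, 9].

[5, 11, 9]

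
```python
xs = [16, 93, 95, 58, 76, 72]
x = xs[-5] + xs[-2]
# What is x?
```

xs has length 6. Negative index -5 maps to positive index 6 + (-5) = 1. xs[1] = 93.
xs has length 6. Negative index -2 maps to positive index 6 + (-2) = 4. xs[4] = 76.
Sum: 93 + 76 = 169.

169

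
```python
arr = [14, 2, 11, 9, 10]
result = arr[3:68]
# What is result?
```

arr has length 5. The slice arr[3:68] selects indices [3, 4] (3->9, 4->10), giving [9, 10].

[9, 10]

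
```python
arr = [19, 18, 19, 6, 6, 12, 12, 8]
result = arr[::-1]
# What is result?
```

arr has length 8. The slice arr[::-1] selects indices [7, 6, 5, 4, 3, 2, 1, 0] (7->8, 6->12, 5->12, 4->6, 3->6, 2->19, 1->18, 0->19), giving [8, 12, 12, 6, 6, 19, 18, 19].

[8, 12, 12, 6, 6, 19, 18, 19]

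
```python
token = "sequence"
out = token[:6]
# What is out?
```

token has length 8. The slice token[:6] selects indices [0, 1, 2, 3, 4, 5] (0->'s', 1->'e', 2->'q', 3->'u', 4->'e', 5->'n'), giving 'sequen'.

'sequen'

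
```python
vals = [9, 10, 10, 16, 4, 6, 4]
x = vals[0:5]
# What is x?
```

vals has length 7. The slice vals[0:5] selects indices [0, 1, 2, 3, 4] (0->9, 1->10, 2->10, 3->16, 4->4), giving [9, 10, 10, 16, 4].

[9, 10, 10, 16, 4]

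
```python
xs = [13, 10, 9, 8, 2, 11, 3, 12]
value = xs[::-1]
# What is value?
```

xs has length 8. The slice xs[::-1] selects indices [7, 6, 5, 4, 3, 2, 1, 0] (7->12, 6->3, 5->11, 4->2, 3->8, 2->9, 1->10, 0->13), giving [12, 3, 11, 2, 8, 9, 10, 13].

[12, 3, 11, 2, 8, 9, 10, 13]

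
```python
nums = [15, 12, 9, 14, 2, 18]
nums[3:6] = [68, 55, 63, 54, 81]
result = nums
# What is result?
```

nums starts as [15, 12, 9, 14, 2, 18] (length 6). The slice nums[3:6] covers indices [3, 4, 5] with values [14, 2, 18]. Replacing that slice with [68, 55, 63, 54, 81] (different length) produces [15, 12, 9, 68, 55, 63, 54, 81].

[15, 12, 9, 68, 55, 63, 54, 81]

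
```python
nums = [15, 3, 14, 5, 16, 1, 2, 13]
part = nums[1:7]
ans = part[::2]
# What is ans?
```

nums has length 8. The slice nums[1:7] selects indices [1, 2, 3, 4, 5, 6] (1->3, 2->14, 3->5, 4->16, 5->1, 6->2), giving [3, 14, 5, 16, 1, 2]. So part = [3, 14, 5, 16, 1, 2]. part has length 6. The slice part[::2] selects indices [0, 2, 4] (0->3, 2->5, 4->1), giving [3, 5, 1].

[3, 5, 1]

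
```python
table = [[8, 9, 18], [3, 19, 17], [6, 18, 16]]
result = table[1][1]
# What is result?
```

table[1] = [3, 19, 17]. Taking column 1 of that row yields 19.

19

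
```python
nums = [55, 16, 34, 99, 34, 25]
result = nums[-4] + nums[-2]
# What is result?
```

nums has length 6. Negative index -4 maps to positive index 6 + (-4) = 2. nums[2] = 34.
nums has length 6. Negative index -2 maps to positive index 6 + (-2) = 4. nums[4] = 34.
Sum: 34 + 34 = 68.

68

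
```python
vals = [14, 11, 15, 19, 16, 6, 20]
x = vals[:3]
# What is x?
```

vals has length 7. The slice vals[:3] selects indices [0, 1, 2] (0->14, 1->11, 2->15), giving [14, 11, 15].

[14, 11, 15]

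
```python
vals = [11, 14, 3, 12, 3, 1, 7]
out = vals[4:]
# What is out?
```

vals has length 7. The slice vals[4:] selects indices [4, 5, 6] (4->3, 5->1, 6->7), giving [3, 1, 7].

[3, 1, 7]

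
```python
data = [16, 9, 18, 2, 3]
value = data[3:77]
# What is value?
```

data has length 5. The slice data[3:77] selects indices [3, 4] (3->2, 4->3), giving [2, 3].

[2, 3]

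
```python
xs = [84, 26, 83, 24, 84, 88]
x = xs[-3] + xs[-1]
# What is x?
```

xs has length 6. Negative index -3 maps to positive index 6 + (-3) = 3. xs[3] = 24.
xs has length 6. Negative index -1 maps to positive index 6 + (-1) = 5. xs[5] = 88.
Sum: 24 + 88 = 112.

112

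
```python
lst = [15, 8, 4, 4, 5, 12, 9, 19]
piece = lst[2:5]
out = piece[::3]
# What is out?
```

lst has length 8. The slice lst[2:5] selects indices [2, 3, 4] (2->4, 3->4, 4->5), giving [4, 4, 5]. So piece = [4, 4, 5]. piece has length 3. The slice piece[::3] selects indices [0] (0->4), giving [4].

[4]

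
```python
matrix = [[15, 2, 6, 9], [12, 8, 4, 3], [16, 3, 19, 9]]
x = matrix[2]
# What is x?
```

matrix has 3 rows. Row 2 is [16, 3, 19, 9].

[16, 3, 19, 9]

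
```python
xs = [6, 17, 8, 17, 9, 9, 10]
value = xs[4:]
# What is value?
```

xs has length 7. The slice xs[4:] selects indices [4, 5, 6] (4->9, 5->9, 6->10), giving [9, 9, 10].

[9, 9, 10]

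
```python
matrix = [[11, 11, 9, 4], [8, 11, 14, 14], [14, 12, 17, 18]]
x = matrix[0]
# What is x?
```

matrix has 3 rows. Row 0 is [11, 11, 9, 4].

[11, 11, 9, 4]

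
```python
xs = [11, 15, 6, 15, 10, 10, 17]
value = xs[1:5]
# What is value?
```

xs has length 7. The slice xs[1:5] selects indices [1, 2, 3, 4] (1->15, 2->6, 3->15, 4->10), giving [15, 6, 15, 10].

[15, 6, 15, 10]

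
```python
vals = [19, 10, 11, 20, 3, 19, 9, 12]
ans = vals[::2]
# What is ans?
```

vals has length 8. The slice vals[::2] selects indices [0, 2, 4, 6] (0->19, 2->11, 4->3, 6->9), giving [19, 11, 3, 9].

[19, 11, 3, 9]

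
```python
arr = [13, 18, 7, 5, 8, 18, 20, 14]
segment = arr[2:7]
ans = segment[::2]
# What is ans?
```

arr has length 8. The slice arr[2:7] selects indices [2, 3, 4, 5, 6] (2->7, 3->5, 4->8, 5->18, 6->20), giving [7, 5, 8, 18, 20]. So segment = [7, 5, 8, 18, 20]. segment has length 5. The slice segment[::2] selects indices [0, 2, 4] (0->7, 2->8, 4->20), giving [7, 8, 20].

[7, 8, 20]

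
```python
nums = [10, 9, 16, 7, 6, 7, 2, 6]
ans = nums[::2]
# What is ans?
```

nums has length 8. The slice nums[::2] selects indices [0, 2, 4, 6] (0->10, 2->16, 4->6, 6->2), giving [10, 16, 6, 2].

[10, 16, 6, 2]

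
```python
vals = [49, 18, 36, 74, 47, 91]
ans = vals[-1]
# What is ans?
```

vals has length 6. Negative index -1 maps to positive index 6 + (-1) = 5. vals[5] = 91.

91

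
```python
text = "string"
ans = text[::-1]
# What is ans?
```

text has length 6. The slice text[::-1] selects indices [5, 4, 3, 2, 1, 0] (5->'g', 4->'n', 3->'i', 2->'r', 1->'t', 0->'s'), giving 'gnirts'.

'gnirts'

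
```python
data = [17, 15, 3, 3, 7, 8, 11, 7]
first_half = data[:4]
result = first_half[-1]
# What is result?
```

data has length 8. The slice data[:4] selects indices [0, 1, 2, 3] (0->17, 1->15, 2->3, 3->3), giving [17, 15, 3, 3]. So first_half = [17, 15, 3, 3]. Then first_half[-1] = 3.

3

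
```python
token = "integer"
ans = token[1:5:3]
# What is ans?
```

token has length 7. The slice token[1:5:3] selects indices [1, 4] (1->'n', 4->'g'), giving 'ng'.

'ng'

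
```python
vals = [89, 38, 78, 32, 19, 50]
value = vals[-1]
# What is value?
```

vals has length 6. Negative index -1 maps to positive index 6 + (-1) = 5. vals[5] = 50.

50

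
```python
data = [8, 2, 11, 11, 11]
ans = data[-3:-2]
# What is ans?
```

data has length 5. The slice data[-3:-2] selects indices [2] (2->11), giving [11].

[11]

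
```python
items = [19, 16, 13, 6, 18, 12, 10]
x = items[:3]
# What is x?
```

items has length 7. The slice items[:3] selects indices [0, 1, 2] (0->19, 1->16, 2->13), giving [19, 16, 13].

[19, 16, 13]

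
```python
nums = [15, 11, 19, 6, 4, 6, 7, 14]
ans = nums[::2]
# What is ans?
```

nums has length 8. The slice nums[::2] selects indices [0, 2, 4, 6] (0->15, 2->19, 4->4, 6->7), giving [15, 19, 4, 7].

[15, 19, 4, 7]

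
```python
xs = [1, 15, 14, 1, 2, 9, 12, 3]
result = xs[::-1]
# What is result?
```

xs has length 8. The slice xs[::-1] selects indices [7, 6, 5, 4, 3, 2, 1, 0] (7->3, 6->12, 5->9, 4->2, 3->1, 2->14, 1->15, 0->1), giving [3, 12, 9, 2, 1, 14, 15, 1].

[3, 12, 9, 2, 1, 14, 15, 1]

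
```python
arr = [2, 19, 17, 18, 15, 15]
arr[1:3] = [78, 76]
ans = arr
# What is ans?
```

arr starts as [2, 19, 17, 18, 15, 15] (length 6). The slice arr[1:3] covers indices [1, 2] with values [19, 17]. Replacing that slice with [78, 76] (same length) produces [2, 78, 76, 18, 15, 15].

[2, 78, 76, 18, 15, 15]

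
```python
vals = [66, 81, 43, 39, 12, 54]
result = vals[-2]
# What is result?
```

vals has length 6. Negative index -2 maps to positive index 6 + (-2) = 4. vals[4] = 12.

12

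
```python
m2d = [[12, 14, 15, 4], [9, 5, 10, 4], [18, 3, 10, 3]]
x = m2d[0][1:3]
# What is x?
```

m2d[0] = [12, 14, 15, 4]. m2d[0] has length 4. The slice m2d[0][1:3] selects indices [1, 2] (1->14, 2->15), giving [14, 15].

[14, 15]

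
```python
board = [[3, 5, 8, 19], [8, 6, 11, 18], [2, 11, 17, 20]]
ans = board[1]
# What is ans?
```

board has 3 rows. Row 1 is [8, 6, 11, 18].

[8, 6, 11, 18]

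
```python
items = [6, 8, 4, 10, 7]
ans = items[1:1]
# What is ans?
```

items has length 5. The slice items[1:1] resolves to an empty index range, so the result is [].

[]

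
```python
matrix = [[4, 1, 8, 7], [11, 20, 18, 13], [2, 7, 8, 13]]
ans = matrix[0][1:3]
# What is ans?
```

matrix[0] = [4, 1, 8, 7]. matrix[0] has length 4. The slice matrix[0][1:3] selects indices [1, 2] (1->1, 2->8), giving [1, 8].

[1, 8]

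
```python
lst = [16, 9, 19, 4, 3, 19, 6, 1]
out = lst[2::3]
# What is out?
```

lst has length 8. The slice lst[2::3] selects indices [2, 5] (2->19, 5->19), giving [19, 19].

[19, 19]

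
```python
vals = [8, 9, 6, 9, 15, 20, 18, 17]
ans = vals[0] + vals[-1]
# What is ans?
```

vals has length 8. vals[0] = 8.
vals has length 8. Negative index -1 maps to positive index 8 + (-1) = 7. vals[7] = 17.
Sum: 8 + 17 = 25.

25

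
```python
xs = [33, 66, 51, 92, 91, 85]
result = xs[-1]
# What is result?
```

xs has length 6. Negative index -1 maps to positive index 6 + (-1) = 5. xs[5] = 85.

85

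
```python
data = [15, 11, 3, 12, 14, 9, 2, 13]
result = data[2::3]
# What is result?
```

data has length 8. The slice data[2::3] selects indices [2, 5] (2->3, 5->9), giving [3, 9].

[3, 9]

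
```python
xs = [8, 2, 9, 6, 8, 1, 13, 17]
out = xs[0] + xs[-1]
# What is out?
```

xs has length 8. xs[0] = 8.
xs has length 8. Negative index -1 maps to positive index 8 + (-1) = 7. xs[7] = 17.
Sum: 8 + 17 = 25.

25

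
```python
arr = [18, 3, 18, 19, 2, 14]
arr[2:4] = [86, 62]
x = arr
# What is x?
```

arr starts as [18, 3, 18, 19, 2, 14] (length 6). The slice arr[2:4] covers indices [2, 3] with values [18, 19]. Replacing that slice with [86, 62] (same length) produces [18, 3, 86, 62, 2, 14].

[18, 3, 86, 62, 2, 14]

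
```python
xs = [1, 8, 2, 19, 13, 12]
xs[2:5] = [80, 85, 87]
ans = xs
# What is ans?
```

xs starts as [1, 8, 2, 19, 13, 12] (length 6). The slice xs[2:5] covers indices [2, 3, 4] with values [2, 19, 13]. Replacing that slice with [80, 85, 87] (same length) produces [1, 8, 80, 85, 87, 12].

[1, 8, 80, 85, 87, 12]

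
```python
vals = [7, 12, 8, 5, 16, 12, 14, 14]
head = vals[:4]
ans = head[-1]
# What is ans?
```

vals has length 8. The slice vals[:4] selects indices [0, 1, 2, 3] (0->7, 1->12, 2->8, 3->5), giving [7, 12, 8, 5]. So head = [7, 12, 8, 5]. Then head[-1] = 5.

5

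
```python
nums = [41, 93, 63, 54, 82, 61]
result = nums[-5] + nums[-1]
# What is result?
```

nums has length 6. Negative index -5 maps to positive index 6 + (-5) = 1. nums[1] = 93.
nums has length 6. Negative index -1 maps to positive index 6 + (-1) = 5. nums[5] = 61.
Sum: 93 + 61 = 154.

154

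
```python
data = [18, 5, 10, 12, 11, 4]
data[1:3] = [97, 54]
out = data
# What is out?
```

data starts as [18, 5, 10, 12, 11, 4] (length 6). The slice data[1:3] covers indices [1, 2] with values [5, 10]. Replacing that slice with [97, 54] (same length) produces [18, 97, 54, 12, 11, 4].

[18, 97, 54, 12, 11, 4]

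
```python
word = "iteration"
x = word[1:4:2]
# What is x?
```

word has length 9. The slice word[1:4:2] selects indices [1, 3] (1->'t', 3->'r'), giving 'tr'.

'tr'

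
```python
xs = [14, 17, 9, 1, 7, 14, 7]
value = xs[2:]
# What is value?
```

xs has length 7. The slice xs[2:] selects indices [2, 3, 4, 5, 6] (2->9, 3->1, 4->7, 5->14, 6->7), giving [9, 1, 7, 14, 7].

[9, 1, 7, 14, 7]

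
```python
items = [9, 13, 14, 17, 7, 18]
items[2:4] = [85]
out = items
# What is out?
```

items starts as [9, 13, 14, 17, 7, 18] (length 6). The slice items[2:4] covers indices [2, 3] with values [14, 17]. Replacing that slice with [85] (different length) produces [9, 13, 85, 7, 18].

[9, 13, 85, 7, 18]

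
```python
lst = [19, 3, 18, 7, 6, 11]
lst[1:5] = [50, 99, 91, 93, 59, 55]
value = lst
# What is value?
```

lst starts as [19, 3, 18, 7, 6, 11] (length 6). The slice lst[1:5] covers indices [1, 2, 3, 4] with values [3, 18, 7, 6]. Replacing that slice with [50, 99, 91, 93, 59, 55] (different length) produces [19, 50, 99, 91, 93, 59, 55, 11].

[19, 50, 99, 91, 93, 59, 55, 11]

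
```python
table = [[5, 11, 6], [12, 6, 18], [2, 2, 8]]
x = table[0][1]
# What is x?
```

table[0] = [5, 11, 6]. Taking column 1 of that row yields 11.

11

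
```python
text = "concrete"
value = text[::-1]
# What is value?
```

text has length 8. The slice text[::-1] selects indices [7, 6, 5, 4, 3, 2, 1, 0] (7->'e', 6->'t', 5->'e', 4->'r', 3->'c', 2->'n', 1->'o', 0->'c'), giving 'etercnoc'.

'etercnoc'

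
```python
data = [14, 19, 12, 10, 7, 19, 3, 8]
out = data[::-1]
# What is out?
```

data has length 8. The slice data[::-1] selects indices [7, 6, 5, 4, 3, 2, 1, 0] (7->8, 6->3, 5->19, 4->7, 3->10, 2->12, 1->19, 0->14), giving [8, 3, 19, 7, 10, 12, 19, 14].

[8, 3, 19, 7, 10, 12, 19, 14]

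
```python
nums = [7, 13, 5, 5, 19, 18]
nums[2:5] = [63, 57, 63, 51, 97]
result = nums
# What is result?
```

nums starts as [7, 13, 5, 5, 19, 18] (length 6). The slice nums[2:5] covers indices [2, 3, 4] with values [5, 5, 19]. Replacing that slice with [63, 57, 63, 51, 97] (different length) produces [7, 13, 63, 57, 63, 51, 97, 18].

[7, 13, 63, 57, 63, 51, 97, 18]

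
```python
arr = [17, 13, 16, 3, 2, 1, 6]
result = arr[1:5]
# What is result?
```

arr has length 7. The slice arr[1:5] selects indices [1, 2, 3, 4] (1->13, 2->16, 3->3, 4->2), giving [13, 16, 3, 2].

[13, 16, 3, 2]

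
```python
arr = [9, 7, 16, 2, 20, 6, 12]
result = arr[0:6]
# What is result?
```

arr has length 7. The slice arr[0:6] selects indices [0, 1, 2, 3, 4, 5] (0->9, 1->7, 2->16, 3->2, 4->20, 5->6), giving [9, 7, 16, 2, 20, 6].

[9, 7, 16, 2, 20, 6]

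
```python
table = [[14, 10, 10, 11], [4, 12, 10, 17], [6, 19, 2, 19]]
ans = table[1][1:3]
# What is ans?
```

table[1] = [4, 12, 10, 17]. table[1] has length 4. The slice table[1][1:3] selects indices [1, 2] (1->12, 2->10), giving [12, 10].

[12, 10]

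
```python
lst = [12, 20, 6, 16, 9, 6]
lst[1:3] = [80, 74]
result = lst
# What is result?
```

lst starts as [12, 20, 6, 16, 9, 6] (length 6). The slice lst[1:3] covers indices [1, 2] with values [20, 6]. Replacing that slice with [80, 74] (same length) produces [12, 80, 74, 16, 9, 6].

[12, 80, 74, 16, 9, 6]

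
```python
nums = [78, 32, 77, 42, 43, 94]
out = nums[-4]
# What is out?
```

nums has length 6. Negative index -4 maps to positive index 6 + (-4) = 2. nums[2] = 77.

77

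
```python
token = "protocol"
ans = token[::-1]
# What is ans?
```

token has length 8. The slice token[::-1] selects indices [7, 6, 5, 4, 3, 2, 1, 0] (7->'l', 6->'o', 5->'c', 4->'o', 3->'t', 2->'o', 1->'r', 0->'p'), giving 'locotorp'.

'locotorp'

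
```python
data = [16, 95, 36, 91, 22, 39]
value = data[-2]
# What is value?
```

data has length 6. Negative index -2 maps to positive index 6 + (-2) = 4. data[4] = 22.

22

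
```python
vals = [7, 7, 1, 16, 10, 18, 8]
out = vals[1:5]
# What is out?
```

vals has length 7. The slice vals[1:5] selects indices [1, 2, 3, 4] (1->7, 2->1, 3->16, 4->10), giving [7, 1, 16, 10].

[7, 1, 16, 10]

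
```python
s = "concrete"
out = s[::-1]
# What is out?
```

s has length 8. The slice s[::-1] selects indices [7, 6, 5, 4, 3, 2, 1, 0] (7->'e', 6->'t', 5->'e', 4->'r', 3->'c', 2->'n', 1->'o', 0->'c'), giving 'etercnoc'.

'etercnoc'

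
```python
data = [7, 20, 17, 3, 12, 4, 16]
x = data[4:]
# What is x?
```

data has length 7. The slice data[4:] selects indices [4, 5, 6] (4->12, 5->4, 6->16), giving [12, 4, 16].

[12, 4, 16]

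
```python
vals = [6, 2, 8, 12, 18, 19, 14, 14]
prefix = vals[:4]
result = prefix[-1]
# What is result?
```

vals has length 8. The slice vals[:4] selects indices [0, 1, 2, 3] (0->6, 1->2, 2->8, 3->12), giving [6, 2, 8, 12]. So prefix = [6, 2, 8, 12]. Then prefix[-1] = 12.

12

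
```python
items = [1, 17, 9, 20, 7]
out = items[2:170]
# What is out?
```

items has length 5. The slice items[2:170] selects indices [2, 3, 4] (2->9, 3->20, 4->7), giving [9, 20, 7].

[9, 20, 7]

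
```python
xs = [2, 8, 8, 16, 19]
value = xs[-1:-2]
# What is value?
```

xs has length 5. The slice xs[-1:-2] resolves to an empty index range, so the result is [].

[]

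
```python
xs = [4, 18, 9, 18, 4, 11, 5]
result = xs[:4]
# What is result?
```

xs has length 7. The slice xs[:4] selects indices [0, 1, 2, 3] (0->4, 1->18, 2->9, 3->18), giving [4, 18, 9, 18].

[4, 18, 9, 18]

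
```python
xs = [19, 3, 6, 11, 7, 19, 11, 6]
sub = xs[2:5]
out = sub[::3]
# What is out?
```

xs has length 8. The slice xs[2:5] selects indices [2, 3, 4] (2->6, 3->11, 4->7), giving [6, 11, 7]. So sub = [6, 11, 7]. sub has length 3. The slice sub[::3] selects indices [0] (0->6), giving [6].

[6]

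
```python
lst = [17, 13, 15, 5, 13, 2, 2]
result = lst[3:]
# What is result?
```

lst has length 7. The slice lst[3:] selects indices [3, 4, 5, 6] (3->5, 4->13, 5->2, 6->2), giving [5, 13, 2, 2].

[5, 13, 2, 2]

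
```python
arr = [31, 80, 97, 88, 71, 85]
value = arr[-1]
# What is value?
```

arr has length 6. Negative index -1 maps to positive index 6 + (-1) = 5. arr[5] = 85.

85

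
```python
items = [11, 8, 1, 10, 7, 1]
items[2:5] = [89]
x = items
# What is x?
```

items starts as [11, 8, 1, 10, 7, 1] (length 6). The slice items[2:5] covers indices [2, 3, 4] with values [1, 10, 7]. Replacing that slice with [89] (different length) produces [11, 8, 89, 1].

[11, 8, 89, 1]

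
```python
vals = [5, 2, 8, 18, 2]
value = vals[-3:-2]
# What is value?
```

vals has length 5. The slice vals[-3:-2] selects indices [2] (2->8), giving [8].

[8]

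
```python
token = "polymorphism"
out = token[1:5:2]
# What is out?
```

token has length 12. The slice token[1:5:2] selects indices [1, 3] (1->'o', 3->'y'), giving 'oy'.

'oy'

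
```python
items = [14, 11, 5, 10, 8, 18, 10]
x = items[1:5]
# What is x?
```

items has length 7. The slice items[1:5] selects indices [1, 2, 3, 4] (1->11, 2->5, 3->10, 4->8), giving [11, 5, 10, 8].

[11, 5, 10, 8]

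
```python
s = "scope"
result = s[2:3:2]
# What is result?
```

s has length 5. The slice s[2:3:2] selects indices [2] (2->'o'), giving 'o'.

'o'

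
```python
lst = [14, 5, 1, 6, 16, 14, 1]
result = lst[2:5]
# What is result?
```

lst has length 7. The slice lst[2:5] selects indices [2, 3, 4] (2->1, 3->6, 4->16), giving [1, 6, 16].

[1, 6, 16]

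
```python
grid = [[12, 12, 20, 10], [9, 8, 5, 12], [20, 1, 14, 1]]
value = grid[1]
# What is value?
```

grid has 3 rows. Row 1 is [9, 8, 5, 12].

[9, 8, 5, 12]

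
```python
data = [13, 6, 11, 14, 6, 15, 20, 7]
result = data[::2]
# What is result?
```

data has length 8. The slice data[::2] selects indices [0, 2, 4, 6] (0->13, 2->11, 4->6, 6->20), giving [13, 11, 6, 20].

[13, 11, 6, 20]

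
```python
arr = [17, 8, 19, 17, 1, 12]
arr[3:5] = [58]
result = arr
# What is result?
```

arr starts as [17, 8, 19, 17, 1, 12] (length 6). The slice arr[3:5] covers indices [3, 4] with values [17, 1]. Replacing that slice with [58] (different length) produces [17, 8, 19, 58, 12].

[17, 8, 19, 58, 12]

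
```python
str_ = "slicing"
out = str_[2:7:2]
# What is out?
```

str_ has length 7. The slice str_[2:7:2] selects indices [2, 4, 6] (2->'i', 4->'i', 6->'g'), giving 'iig'.

'iig'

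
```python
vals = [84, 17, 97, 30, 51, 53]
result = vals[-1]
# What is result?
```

vals has length 6. Negative index -1 maps to positive index 6 + (-1) = 5. vals[5] = 53.

53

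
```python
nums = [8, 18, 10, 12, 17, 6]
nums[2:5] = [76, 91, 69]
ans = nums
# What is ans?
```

nums starts as [8, 18, 10, 12, 17, 6] (length 6). The slice nums[2:5] covers indices [2, 3, 4] with values [10, 12, 17]. Replacing that slice with [76, 91, 69] (same length) produces [8, 18, 76, 91, 69, 6].

[8, 18, 76, 91, 69, 6]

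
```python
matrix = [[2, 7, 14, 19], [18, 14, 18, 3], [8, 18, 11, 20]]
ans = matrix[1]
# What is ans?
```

matrix has 3 rows. Row 1 is [18, 14, 18, 3].

[18, 14, 18, 3]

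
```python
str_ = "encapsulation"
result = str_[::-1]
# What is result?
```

str_ has length 13. The slice str_[::-1] selects indices [12, 11, 10, 9, 8, 7, 6, 5, 4, 3, 2, 1, 0] (12->'n', 11->'o', 10->'i', 9->'t', 8->'a', 7->'l', 6->'u', 5->'s', 4->'p', 3->'a', 2->'c', 1->'n', 0->'e'), giving 'noitaluspacne'.

'noitaluspacne'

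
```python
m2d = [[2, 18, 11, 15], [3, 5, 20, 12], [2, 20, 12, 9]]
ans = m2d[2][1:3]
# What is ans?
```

m2d[2] = [2, 20, 12, 9]. m2d[2] has length 4. The slice m2d[2][1:3] selects indices [1, 2] (1->20, 2->12), giving [20, 12].

[20, 12]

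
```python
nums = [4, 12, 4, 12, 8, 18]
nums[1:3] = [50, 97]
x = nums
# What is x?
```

nums starts as [4, 12, 4, 12, 8, 18] (length 6). The slice nums[1:3] covers indices [1, 2] with values [12, 4]. Replacing that slice with [50, 97] (same length) produces [4, 50, 97, 12, 8, 18].

[4, 50, 97, 12, 8, 18]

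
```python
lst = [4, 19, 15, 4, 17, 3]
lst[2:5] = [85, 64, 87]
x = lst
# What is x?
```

lst starts as [4, 19, 15, 4, 17, 3] (length 6). The slice lst[2:5] covers indices [2, 3, 4] with values [15, 4, 17]. Replacing that slice with [85, 64, 87] (same length) produces [4, 19, 85, 64, 87, 3].

[4, 19, 85, 64, 87, 3]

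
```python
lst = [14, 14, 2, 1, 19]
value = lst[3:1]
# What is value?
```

lst has length 5. The slice lst[3:1] resolves to an empty index range, so the result is [].

[]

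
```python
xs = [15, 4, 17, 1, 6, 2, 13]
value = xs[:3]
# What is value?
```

xs has length 7. The slice xs[:3] selects indices [0, 1, 2] (0->15, 1->4, 2->17), giving [15, 4, 17].

[15, 4, 17]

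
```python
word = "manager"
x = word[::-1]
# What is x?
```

word has length 7. The slice word[::-1] selects indices [6, 5, 4, 3, 2, 1, 0] (6->'r', 5->'e', 4->'g', 3->'a', 2->'n', 1->'a', 0->'m'), giving 'reganam'.

'reganam'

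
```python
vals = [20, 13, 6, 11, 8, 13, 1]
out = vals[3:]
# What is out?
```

vals has length 7. The slice vals[3:] selects indices [3, 4, 5, 6] (3->11, 4->8, 5->13, 6->1), giving [11, 8, 13, 1].

[11, 8, 13, 1]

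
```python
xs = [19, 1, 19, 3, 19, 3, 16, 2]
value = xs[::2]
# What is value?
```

xs has length 8. The slice xs[::2] selects indices [0, 2, 4, 6] (0->19, 2->19, 4->19, 6->16), giving [19, 19, 19, 16].

[19, 19, 19, 16]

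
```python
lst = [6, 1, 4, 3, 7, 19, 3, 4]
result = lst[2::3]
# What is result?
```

lst has length 8. The slice lst[2::3] selects indices [2, 5] (2->4, 5->19), giving [4, 19].

[4, 19]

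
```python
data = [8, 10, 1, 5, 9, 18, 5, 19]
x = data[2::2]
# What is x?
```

data has length 8. The slice data[2::2] selects indices [2, 4, 6] (2->1, 4->9, 6->5), giving [1, 9, 5].

[1, 9, 5]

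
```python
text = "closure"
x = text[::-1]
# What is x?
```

text has length 7. The slice text[::-1] selects indices [6, 5, 4, 3, 2, 1, 0] (6->'e', 5->'r', 4->'u', 3->'s', 2->'o', 1->'l', 0->'c'), giving 'erusolc'.

'erusolc'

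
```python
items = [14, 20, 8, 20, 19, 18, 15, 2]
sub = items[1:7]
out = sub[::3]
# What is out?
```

items has length 8. The slice items[1:7] selects indices [1, 2, 3, 4, 5, 6] (1->20, 2->8, 3->20, 4->19, 5->18, 6->15), giving [20, 8, 20, 19, 18, 15]. So sub = [20, 8, 20, 19, 18, 15]. sub has length 6. The slice sub[::3] selects indices [0, 3] (0->20, 3->19), giving [20, 19].

[20, 19]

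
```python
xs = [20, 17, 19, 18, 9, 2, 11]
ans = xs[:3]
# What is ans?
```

xs has length 7. The slice xs[:3] selects indices [0, 1, 2] (0->20, 1->17, 2->19), giving [20, 17, 19].

[20, 17, 19]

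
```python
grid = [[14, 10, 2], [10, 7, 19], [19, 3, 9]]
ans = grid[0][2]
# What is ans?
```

grid[0] = [14, 10, 2]. Taking column 2 of that row yields 2.

2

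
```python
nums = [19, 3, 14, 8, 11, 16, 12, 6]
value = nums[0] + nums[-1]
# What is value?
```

nums has length 8. nums[0] = 19.
nums has length 8. Negative index -1 maps to positive index 8 + (-1) = 7. nums[7] = 6.
Sum: 19 + 6 = 25.

25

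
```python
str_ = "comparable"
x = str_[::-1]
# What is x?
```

str_ has length 10. The slice str_[::-1] selects indices [9, 8, 7, 6, 5, 4, 3, 2, 1, 0] (9->'e', 8->'l', 7->'b', 6->'a', 5->'r', 4->'a', 3->'p', 2->'m', 1->'o', 0->'c'), giving 'elbarapmoc'.

'elbarapmoc'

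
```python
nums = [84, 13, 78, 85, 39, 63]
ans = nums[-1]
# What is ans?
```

nums has length 6. Negative index -1 maps to positive index 6 + (-1) = 5. nums[5] = 63.

63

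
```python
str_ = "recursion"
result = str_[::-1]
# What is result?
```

str_ has length 9. The slice str_[::-1] selects indices [8, 7, 6, 5, 4, 3, 2, 1, 0] (8->'n', 7->'o', 6->'i', 5->'s', 4->'r', 3->'u', 2->'c', 1->'e', 0->'r'), giving 'noisrucer'.

'noisrucer'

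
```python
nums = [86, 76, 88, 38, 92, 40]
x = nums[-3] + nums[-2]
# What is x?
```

nums has length 6. Negative index -3 maps to positive index 6 + (-3) = 3. nums[3] = 38.
nums has length 6. Negative index -2 maps to positive index 6 + (-2) = 4. nums[4] = 92.
Sum: 38 + 92 = 130.

130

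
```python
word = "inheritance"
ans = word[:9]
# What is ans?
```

word has length 11. The slice word[:9] selects indices [0, 1, 2, 3, 4, 5, 6, 7, 8] (0->'i', 1->'n', 2->'h', 3->'e', 4->'r', 5->'i', 6->'t', 7->'a', 8->'n'), giving 'inheritan'.

'inheritan'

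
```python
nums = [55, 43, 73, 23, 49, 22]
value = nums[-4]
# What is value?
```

nums has length 6. Negative index -4 maps to positive index 6 + (-4) = 2. nums[2] = 73.

73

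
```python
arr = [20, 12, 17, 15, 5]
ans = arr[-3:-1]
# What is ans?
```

arr has length 5. The slice arr[-3:-1] selects indices [2, 3] (2->17, 3->15), giving [17, 15].

[17, 15]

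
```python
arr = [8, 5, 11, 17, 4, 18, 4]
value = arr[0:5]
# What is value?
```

arr has length 7. The slice arr[0:5] selects indices [0, 1, 2, 3, 4] (0->8, 1->5, 2->11, 3->17, 4->4), giving [8, 5, 11, 17, 4].

[8, 5, 11, 17, 4]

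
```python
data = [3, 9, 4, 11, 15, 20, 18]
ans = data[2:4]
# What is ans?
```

data has length 7. The slice data[2:4] selects indices [2, 3] (2->4, 3->11), giving [4, 11].

[4, 11]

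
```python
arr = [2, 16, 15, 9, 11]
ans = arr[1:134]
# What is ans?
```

arr has length 5. The slice arr[1:134] selects indices [1, 2, 3, 4] (1->16, 2->15, 3->9, 4->11), giving [16, 15, 9, 11].

[16, 15, 9, 11]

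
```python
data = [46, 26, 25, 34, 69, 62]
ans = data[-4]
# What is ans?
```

data has length 6. Negative index -4 maps to positive index 6 + (-4) = 2. data[2] = 25.

25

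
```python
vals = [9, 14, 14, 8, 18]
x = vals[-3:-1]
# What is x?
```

vals has length 5. The slice vals[-3:-1] selects indices [2, 3] (2->14, 3->8), giving [14, 8].

[14, 8]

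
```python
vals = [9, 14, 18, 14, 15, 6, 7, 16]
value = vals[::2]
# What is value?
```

vals has length 8. The slice vals[::2] selects indices [0, 2, 4, 6] (0->9, 2->18, 4->15, 6->7), giving [9, 18, 15, 7].

[9, 18, 15, 7]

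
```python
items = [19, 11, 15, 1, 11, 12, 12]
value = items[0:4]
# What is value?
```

items has length 7. The slice items[0:4] selects indices [0, 1, 2, 3] (0->19, 1->11, 2->15, 3->1), giving [19, 11, 15, 1].

[19, 11, 15, 1]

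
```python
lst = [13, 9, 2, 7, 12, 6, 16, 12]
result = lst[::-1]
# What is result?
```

lst has length 8. The slice lst[::-1] selects indices [7, 6, 5, 4, 3, 2, 1, 0] (7->12, 6->16, 5->6, 4->12, 3->7, 2->2, 1->9, 0->13), giving [12, 16, 6, 12, 7, 2, 9, 13].

[12, 16, 6, 12, 7, 2, 9, 13]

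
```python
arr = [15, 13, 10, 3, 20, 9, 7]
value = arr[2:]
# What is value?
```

arr has length 7. The slice arr[2:] selects indices [2, 3, 4, 5, 6] (2->10, 3->3, 4->20, 5->9, 6->7), giving [10, 3, 20, 9, 7].

[10, 3, 20, 9, 7]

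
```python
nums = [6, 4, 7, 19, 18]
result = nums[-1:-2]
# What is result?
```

nums has length 5. The slice nums[-1:-2] resolves to an empty index range, so the result is [].

[]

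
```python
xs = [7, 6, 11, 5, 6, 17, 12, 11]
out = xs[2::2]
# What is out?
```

xs has length 8. The slice xs[2::2] selects indices [2, 4, 6] (2->11, 4->6, 6->12), giving [11, 6, 12].

[11, 6, 12]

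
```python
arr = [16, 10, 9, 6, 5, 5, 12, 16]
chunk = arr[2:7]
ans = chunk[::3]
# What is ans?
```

arr has length 8. The slice arr[2:7] selects indices [2, 3, 4, 5, 6] (2->9, 3->6, 4->5, 5->5, 6->12), giving [9, 6, 5, 5, 12]. So chunk = [9, 6, 5, 5, 12]. chunk has length 5. The slice chunk[::3] selects indices [0, 3] (0->9, 3->5), giving [9, 5].

[9, 5]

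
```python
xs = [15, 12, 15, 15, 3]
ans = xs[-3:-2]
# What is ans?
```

xs has length 5. The slice xs[-3:-2] selects indices [2] (2->15), giving [15].

[15]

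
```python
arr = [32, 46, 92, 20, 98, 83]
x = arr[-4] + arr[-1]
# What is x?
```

arr has length 6. Negative index -4 maps to positive index 6 + (-4) = 2. arr[2] = 92.
arr has length 6. Negative index -1 maps to positive index 6 + (-1) = 5. arr[5] = 83.
Sum: 92 + 83 = 175.

175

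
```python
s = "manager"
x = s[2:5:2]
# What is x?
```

s has length 7. The slice s[2:5:2] selects indices [2, 4] (2->'n', 4->'g'), giving 'ng'.

'ng'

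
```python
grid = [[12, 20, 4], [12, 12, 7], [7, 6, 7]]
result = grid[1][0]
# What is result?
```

grid[1] = [12, 12, 7]. Taking column 0 of that row yields 12.

12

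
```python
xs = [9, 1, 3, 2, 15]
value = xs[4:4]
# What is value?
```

xs has length 5. The slice xs[4:4] resolves to an empty index range, so the result is [].

[]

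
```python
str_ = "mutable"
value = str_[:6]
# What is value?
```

str_ has length 7. The slice str_[:6] selects indices [0, 1, 2, 3, 4, 5] (0->'m', 1->'u', 2->'t', 3->'a', 4->'b', 5->'l'), giving 'mutabl'.

'mutabl'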